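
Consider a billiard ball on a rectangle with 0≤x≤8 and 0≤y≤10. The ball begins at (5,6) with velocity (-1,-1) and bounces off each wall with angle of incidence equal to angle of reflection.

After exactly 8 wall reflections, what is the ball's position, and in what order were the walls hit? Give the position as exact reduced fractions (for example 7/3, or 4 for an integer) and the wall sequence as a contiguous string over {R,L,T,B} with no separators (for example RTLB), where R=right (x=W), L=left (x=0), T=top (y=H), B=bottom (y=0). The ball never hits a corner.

Final position: (1,10)
Wall sequence: LBRTLBRT

1. t=5 → L at (0,1); v=(1,-1)
2. t=1 → B at (1,0); v=(1,1)
3. t=7 → R at (8,7); v=(-1,1)
4. t=3 → T at (5,10); v=(-1,-1)
5. t=5 → L at (0,5); v=(1,-1)
6. t=5 → B at (5,0); v=(1,1)
7. t=3 → R at (8,3); v=(-1,1)
8. t=7 → T at (1,10); v=(-1,-1)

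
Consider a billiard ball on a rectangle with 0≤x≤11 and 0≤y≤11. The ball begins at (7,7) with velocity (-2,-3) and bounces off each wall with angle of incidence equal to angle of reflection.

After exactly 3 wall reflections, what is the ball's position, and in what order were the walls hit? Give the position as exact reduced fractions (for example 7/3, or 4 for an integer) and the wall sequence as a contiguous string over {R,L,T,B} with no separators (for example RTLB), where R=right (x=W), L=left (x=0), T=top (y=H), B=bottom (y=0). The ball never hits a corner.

1. t=7/3 → B at (7/3,0); v=(-2,3)
2. t=7/6 → L at (0,7/2); v=(2,3)
3. t=5/2 → T at (5,11); v=(2,-3)

Final position: (5,11)
Wall sequence: BLT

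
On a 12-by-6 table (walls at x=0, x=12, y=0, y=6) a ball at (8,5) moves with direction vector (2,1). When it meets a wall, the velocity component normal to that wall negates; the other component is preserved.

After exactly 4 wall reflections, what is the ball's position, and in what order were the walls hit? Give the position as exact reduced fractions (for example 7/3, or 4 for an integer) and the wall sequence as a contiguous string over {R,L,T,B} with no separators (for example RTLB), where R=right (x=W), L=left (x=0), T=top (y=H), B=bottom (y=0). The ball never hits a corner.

Final position: (0,1)
Wall sequence: TRBL

1. t=1 → T at (10,6); v=(2,-1)
2. t=1 → R at (12,5); v=(-2,-1)
3. t=5 → B at (2,0); v=(-2,1)
4. t=1 → L at (0,1); v=(2,1)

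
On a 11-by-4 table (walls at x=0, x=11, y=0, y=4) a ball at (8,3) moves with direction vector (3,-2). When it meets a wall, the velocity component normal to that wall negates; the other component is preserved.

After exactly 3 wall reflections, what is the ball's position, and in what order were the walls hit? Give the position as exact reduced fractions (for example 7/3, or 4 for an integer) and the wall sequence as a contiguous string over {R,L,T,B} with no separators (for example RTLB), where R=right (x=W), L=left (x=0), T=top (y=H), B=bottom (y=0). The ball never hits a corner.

1. t=1 → R at (11,1); v=(-3,-2)
2. t=1/2 → B at (19/2,0); v=(-3,2)
3. t=2 → T at (7/2,4); v=(-3,-2)

Final position: (7/2,4)
Wall sequence: RBT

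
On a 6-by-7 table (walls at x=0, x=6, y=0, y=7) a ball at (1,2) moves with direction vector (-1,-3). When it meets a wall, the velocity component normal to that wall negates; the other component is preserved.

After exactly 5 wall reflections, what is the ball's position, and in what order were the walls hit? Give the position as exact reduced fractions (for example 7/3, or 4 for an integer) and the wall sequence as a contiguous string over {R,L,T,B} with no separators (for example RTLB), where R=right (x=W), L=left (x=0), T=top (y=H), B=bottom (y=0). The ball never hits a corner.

1. t=2/3 → B at (1/3,0); v=(-1,3)
2. t=1/3 → L at (0,1); v=(1,3)
3. t=2 → T at (2,7); v=(1,-3)
4. t=7/3 → B at (13/3,0); v=(1,3)
5. t=5/3 → R at (6,5); v=(-1,3)

Final position: (6,5)
Wall sequence: BLTBR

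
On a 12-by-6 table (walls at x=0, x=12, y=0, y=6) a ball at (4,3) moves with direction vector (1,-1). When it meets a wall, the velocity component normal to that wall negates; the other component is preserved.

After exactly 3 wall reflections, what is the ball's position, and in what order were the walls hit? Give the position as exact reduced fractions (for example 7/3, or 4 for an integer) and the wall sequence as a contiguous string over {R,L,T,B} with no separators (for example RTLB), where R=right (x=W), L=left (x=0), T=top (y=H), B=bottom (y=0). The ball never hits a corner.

1. t=3 → B at (7,0); v=(1,1)
2. t=5 → R at (12,5); v=(-1,1)
3. t=1 → T at (11,6); v=(-1,-1)

Final position: (11,6)
Wall sequence: BRT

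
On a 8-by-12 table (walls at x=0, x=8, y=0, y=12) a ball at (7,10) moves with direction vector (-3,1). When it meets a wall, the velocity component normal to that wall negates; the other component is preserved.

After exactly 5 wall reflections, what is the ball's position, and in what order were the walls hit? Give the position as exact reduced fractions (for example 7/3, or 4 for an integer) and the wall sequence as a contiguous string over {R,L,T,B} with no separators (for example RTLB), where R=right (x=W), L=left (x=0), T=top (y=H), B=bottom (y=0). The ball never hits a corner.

1. t=2 → T at (1,12); v=(-3,-1)
2. t=1/3 → L at (0,35/3); v=(3,-1)
3. t=8/3 → R at (8,9); v=(-3,-1)
4. t=8/3 → L at (0,19/3); v=(3,-1)
5. t=8/3 → R at (8,11/3); v=(-3,-1)

Final position: (8,11/3)
Wall sequence: TLRLR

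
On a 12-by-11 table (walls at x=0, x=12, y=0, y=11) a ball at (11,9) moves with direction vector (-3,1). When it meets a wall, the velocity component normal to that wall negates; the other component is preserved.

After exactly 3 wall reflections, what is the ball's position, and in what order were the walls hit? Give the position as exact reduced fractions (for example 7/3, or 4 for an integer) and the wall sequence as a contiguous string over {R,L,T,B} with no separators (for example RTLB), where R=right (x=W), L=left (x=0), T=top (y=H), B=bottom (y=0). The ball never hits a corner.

Final position: (12,16/3)
Wall sequence: TLR

1. t=2 → T at (5,11); v=(-3,-1)
2. t=5/3 → L at (0,28/3); v=(3,-1)
3. t=4 → R at (12,16/3); v=(-3,-1)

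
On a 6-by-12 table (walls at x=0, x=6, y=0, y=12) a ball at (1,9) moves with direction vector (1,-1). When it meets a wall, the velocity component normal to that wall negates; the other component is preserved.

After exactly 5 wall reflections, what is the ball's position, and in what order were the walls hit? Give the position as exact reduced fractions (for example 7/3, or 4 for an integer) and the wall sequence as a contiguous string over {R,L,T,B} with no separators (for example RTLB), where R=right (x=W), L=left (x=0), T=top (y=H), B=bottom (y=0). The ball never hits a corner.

Final position: (2,12)
Wall sequence: RBLRT

1. t=5 → R at (6,4); v=(-1,-1)
2. t=4 → B at (2,0); v=(-1,1)
3. t=2 → L at (0,2); v=(1,1)
4. t=6 → R at (6,8); v=(-1,1)
5. t=4 → T at (2,12); v=(-1,-1)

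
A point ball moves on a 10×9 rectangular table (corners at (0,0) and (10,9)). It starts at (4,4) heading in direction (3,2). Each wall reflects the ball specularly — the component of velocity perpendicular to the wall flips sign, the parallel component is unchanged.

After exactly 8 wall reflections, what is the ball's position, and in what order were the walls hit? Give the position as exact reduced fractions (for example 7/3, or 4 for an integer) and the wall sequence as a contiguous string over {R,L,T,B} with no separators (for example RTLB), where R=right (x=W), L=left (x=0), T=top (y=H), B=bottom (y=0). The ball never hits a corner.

1. t=2 → R at (10,8); v=(-3,2)
2. t=1/2 → T at (17/2,9); v=(-3,-2)
3. t=17/6 → L at (0,10/3); v=(3,-2)
4. t=5/3 → B at (5,0); v=(3,2)
5. t=5/3 → R at (10,10/3); v=(-3,2)
6. t=17/6 → T at (3/2,9); v=(-3,-2)
7. t=1/2 → L at (0,8); v=(3,-2)
8. t=10/3 → R at (10,4/3); v=(-3,-2)

Final position: (10,4/3)
Wall sequence: RTLBRTLR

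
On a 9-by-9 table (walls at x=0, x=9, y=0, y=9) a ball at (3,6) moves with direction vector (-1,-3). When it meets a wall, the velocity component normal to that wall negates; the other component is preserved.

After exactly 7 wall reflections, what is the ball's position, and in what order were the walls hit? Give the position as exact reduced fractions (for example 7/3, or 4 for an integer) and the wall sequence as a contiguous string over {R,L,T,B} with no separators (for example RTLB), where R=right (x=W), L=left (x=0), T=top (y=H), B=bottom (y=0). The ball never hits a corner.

Final position: (7,0)
Wall sequence: BLTBTRB

1. t=2 → B at (1,0); v=(-1,3)
2. t=1 → L at (0,3); v=(1,3)
3. t=2 → T at (2,9); v=(1,-3)
4. t=3 → B at (5,0); v=(1,3)
5. t=3 → T at (8,9); v=(1,-3)
6. t=1 → R at (9,6); v=(-1,-3)
7. t=2 → B at (7,0); v=(-1,3)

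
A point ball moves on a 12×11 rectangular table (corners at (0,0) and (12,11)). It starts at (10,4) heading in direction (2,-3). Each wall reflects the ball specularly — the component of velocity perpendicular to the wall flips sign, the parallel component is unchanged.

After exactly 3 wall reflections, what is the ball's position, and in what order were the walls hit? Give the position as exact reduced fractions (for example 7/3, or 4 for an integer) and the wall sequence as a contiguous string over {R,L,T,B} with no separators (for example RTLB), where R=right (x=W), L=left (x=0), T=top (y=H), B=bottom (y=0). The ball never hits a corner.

1. t=1 → R at (12,1); v=(-2,-3)
2. t=1/3 → B at (34/3,0); v=(-2,3)
3. t=11/3 → T at (4,11); v=(-2,-3)

Final position: (4,11)
Wall sequence: RBT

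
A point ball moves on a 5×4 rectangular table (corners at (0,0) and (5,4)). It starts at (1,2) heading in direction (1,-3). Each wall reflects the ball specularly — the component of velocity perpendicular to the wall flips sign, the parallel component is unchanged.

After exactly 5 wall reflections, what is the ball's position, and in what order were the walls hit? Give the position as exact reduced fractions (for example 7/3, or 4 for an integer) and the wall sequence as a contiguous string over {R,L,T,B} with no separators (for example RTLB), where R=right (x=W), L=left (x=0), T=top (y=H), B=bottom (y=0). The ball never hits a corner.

Final position: (13/3,4)
Wall sequence: BTBRT

1. t=2/3 → B at (5/3,0); v=(1,3)
2. t=4/3 → T at (3,4); v=(1,-3)
3. t=4/3 → B at (13/3,0); v=(1,3)
4. t=2/3 → R at (5,2); v=(-1,3)
5. t=2/3 → T at (13/3,4); v=(-1,-3)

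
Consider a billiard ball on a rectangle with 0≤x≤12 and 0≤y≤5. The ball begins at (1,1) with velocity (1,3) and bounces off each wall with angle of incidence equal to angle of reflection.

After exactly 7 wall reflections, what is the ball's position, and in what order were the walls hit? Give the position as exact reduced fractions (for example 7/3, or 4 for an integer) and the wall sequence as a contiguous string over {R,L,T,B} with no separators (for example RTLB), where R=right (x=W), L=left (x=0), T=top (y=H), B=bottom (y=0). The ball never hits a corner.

1. t=4/3 → T at (7/3,5); v=(1,-3)
2. t=5/3 → B at (4,0); v=(1,3)
3. t=5/3 → T at (17/3,5); v=(1,-3)
4. t=5/3 → B at (22/3,0); v=(1,3)
5. t=5/3 → T at (9,5); v=(1,-3)
6. t=5/3 → B at (32/3,0); v=(1,3)
7. t=4/3 → R at (12,4); v=(-1,3)

Final position: (12,4)
Wall sequence: TBTBTBR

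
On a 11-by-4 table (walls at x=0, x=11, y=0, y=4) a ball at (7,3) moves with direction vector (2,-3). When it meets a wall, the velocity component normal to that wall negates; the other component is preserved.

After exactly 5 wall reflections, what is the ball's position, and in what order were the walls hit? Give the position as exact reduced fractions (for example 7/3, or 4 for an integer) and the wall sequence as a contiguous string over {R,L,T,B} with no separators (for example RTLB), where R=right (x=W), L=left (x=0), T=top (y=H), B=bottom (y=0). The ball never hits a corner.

Final position: (5,4)
Wall sequence: BRTBT

1. t=1 → B at (9,0); v=(2,3)
2. t=1 → R at (11,3); v=(-2,3)
3. t=1/3 → T at (31/3,4); v=(-2,-3)
4. t=4/3 → B at (23/3,0); v=(-2,3)
5. t=4/3 → T at (5,4); v=(-2,-3)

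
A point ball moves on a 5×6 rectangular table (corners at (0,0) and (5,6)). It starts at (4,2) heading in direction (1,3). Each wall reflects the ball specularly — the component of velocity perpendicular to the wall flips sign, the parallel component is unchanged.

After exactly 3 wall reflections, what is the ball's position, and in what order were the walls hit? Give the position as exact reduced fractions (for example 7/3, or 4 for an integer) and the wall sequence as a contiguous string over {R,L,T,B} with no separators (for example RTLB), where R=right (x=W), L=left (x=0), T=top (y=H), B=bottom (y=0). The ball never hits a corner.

Final position: (8/3,0)
Wall sequence: RTB

1. t=1 → R at (5,5); v=(-1,3)
2. t=1/3 → T at (14/3,6); v=(-1,-3)
3. t=2 → B at (8/3,0); v=(-1,3)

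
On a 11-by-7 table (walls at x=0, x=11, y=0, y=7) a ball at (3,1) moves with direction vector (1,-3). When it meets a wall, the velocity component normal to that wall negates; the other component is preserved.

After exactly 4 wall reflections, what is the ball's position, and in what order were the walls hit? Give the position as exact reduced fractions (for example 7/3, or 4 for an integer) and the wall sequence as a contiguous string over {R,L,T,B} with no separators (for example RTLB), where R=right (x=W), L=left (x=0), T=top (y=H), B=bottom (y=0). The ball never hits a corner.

Final position: (31/3,7)
Wall sequence: BTBT

1. t=1/3 → B at (10/3,0); v=(1,3)
2. t=7/3 → T at (17/3,7); v=(1,-3)
3. t=7/3 → B at (8,0); v=(1,3)
4. t=7/3 → T at (31/3,7); v=(1,-3)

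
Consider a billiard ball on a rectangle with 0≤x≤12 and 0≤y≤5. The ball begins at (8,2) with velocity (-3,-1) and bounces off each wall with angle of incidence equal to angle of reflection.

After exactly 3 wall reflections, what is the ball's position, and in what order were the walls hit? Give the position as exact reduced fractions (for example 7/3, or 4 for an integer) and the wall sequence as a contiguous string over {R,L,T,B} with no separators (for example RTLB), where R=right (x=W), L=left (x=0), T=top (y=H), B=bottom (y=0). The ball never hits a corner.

1. t=2 → B at (2,0); v=(-3,1)
2. t=2/3 → L at (0,2/3); v=(3,1)
3. t=4 → R at (12,14/3); v=(-3,1)

Final position: (12,14/3)
Wall sequence: BLR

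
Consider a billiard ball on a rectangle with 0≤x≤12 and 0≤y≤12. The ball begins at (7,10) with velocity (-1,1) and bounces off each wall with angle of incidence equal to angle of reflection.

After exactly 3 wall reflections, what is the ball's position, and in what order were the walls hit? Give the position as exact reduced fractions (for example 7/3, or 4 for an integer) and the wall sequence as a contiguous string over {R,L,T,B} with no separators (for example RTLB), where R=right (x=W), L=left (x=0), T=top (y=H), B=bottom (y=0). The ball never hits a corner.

1. t=2 → T at (5,12); v=(-1,-1)
2. t=5 → L at (0,7); v=(1,-1)
3. t=7 → B at (7,0); v=(1,1)

Final position: (7,0)
Wall sequence: TLB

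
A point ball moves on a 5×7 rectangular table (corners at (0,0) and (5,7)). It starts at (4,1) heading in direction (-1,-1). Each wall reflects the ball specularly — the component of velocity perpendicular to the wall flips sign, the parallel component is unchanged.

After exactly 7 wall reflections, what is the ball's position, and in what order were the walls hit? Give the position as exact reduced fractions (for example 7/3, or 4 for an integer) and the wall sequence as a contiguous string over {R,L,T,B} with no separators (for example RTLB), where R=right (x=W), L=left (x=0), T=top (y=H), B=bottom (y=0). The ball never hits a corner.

Final position: (5,4)
Wall sequence: BLTRLBR

1. t=1 → B at (3,0); v=(-1,1)
2. t=3 → L at (0,3); v=(1,1)
3. t=4 → T at (4,7); v=(1,-1)
4. t=1 → R at (5,6); v=(-1,-1)
5. t=5 → L at (0,1); v=(1,-1)
6. t=1 → B at (1,0); v=(1,1)
7. t=4 → R at (5,4); v=(-1,1)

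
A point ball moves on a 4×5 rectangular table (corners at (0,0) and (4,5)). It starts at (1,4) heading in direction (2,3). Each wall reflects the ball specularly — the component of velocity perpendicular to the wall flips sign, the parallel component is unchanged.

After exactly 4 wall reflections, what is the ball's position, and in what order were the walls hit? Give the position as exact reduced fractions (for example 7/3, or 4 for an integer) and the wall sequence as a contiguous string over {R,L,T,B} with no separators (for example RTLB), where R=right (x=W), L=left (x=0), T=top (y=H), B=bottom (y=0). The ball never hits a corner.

1. t=1/3 → T at (5/3,5); v=(2,-3)
2. t=7/6 → R at (4,3/2); v=(-2,-3)
3. t=1/2 → B at (3,0); v=(-2,3)
4. t=3/2 → L at (0,9/2); v=(2,3)

Final position: (0,9/2)
Wall sequence: TRBL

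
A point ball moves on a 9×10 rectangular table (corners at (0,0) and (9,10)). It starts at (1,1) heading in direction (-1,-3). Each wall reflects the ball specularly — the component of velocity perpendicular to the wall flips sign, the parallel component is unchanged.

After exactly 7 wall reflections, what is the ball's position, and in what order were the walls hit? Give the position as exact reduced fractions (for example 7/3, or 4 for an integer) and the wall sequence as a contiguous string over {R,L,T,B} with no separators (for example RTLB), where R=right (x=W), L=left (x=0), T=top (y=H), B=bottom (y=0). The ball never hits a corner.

1. t=1/3 → B at (2/3,0); v=(-1,3)
2. t=2/3 → L at (0,2); v=(1,3)
3. t=8/3 → T at (8/3,10); v=(1,-3)
4. t=10/3 → B at (6,0); v=(1,3)
5. t=3 → R at (9,9); v=(-1,3)
6. t=1/3 → T at (26/3,10); v=(-1,-3)
7. t=10/3 → B at (16/3,0); v=(-1,3)

Final position: (16/3,0)
Wall sequence: BLTBRTB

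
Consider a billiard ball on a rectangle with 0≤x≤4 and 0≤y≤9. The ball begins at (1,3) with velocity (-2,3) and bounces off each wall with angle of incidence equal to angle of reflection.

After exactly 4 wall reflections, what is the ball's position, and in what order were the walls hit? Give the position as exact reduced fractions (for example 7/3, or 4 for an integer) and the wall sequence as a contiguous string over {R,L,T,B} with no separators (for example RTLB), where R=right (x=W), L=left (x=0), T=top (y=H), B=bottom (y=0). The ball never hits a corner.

1. t=1/2 → L at (0,9/2); v=(2,3)
2. t=3/2 → T at (3,9); v=(2,-3)
3. t=1/2 → R at (4,15/2); v=(-2,-3)
4. t=2 → L at (0,3/2); v=(2,-3)

Final position: (0,3/2)
Wall sequence: LTRL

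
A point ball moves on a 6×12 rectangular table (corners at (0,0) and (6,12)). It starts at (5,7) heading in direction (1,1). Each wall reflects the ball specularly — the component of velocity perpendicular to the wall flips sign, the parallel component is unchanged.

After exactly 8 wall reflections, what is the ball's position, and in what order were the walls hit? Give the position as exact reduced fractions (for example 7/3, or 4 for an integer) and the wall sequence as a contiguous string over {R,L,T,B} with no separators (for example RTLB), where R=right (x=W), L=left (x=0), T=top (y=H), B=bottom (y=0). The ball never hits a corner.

1. t=1 → R at (6,8); v=(-1,1)
2. t=4 → T at (2,12); v=(-1,-1)
3. t=2 → L at (0,10); v=(1,-1)
4. t=6 → R at (6,4); v=(-1,-1)
5. t=4 → B at (2,0); v=(-1,1)
6. t=2 → L at (0,2); v=(1,1)
7. t=6 → R at (6,8); v=(-1,1)
8. t=4 → T at (2,12); v=(-1,-1)

Final position: (2,12)
Wall sequence: RTLRBLRT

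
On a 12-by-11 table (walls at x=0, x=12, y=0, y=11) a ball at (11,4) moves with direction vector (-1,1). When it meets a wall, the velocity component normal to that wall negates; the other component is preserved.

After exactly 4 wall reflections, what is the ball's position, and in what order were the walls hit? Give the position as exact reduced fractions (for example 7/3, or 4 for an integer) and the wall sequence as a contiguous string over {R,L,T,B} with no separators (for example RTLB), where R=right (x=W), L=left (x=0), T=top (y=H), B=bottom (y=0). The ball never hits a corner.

Final position: (12,5)
Wall sequence: TLBR

1. t=7 → T at (4,11); v=(-1,-1)
2. t=4 → L at (0,7); v=(1,-1)
3. t=7 → B at (7,0); v=(1,1)
4. t=5 → R at (12,5); v=(-1,1)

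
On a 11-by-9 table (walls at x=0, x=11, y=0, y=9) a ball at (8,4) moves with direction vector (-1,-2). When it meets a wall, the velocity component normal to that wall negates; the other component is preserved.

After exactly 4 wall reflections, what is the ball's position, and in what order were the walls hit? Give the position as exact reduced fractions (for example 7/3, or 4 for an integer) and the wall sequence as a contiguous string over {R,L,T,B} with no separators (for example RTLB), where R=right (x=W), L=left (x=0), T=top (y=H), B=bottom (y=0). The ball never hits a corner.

1. t=2 → B at (6,0); v=(-1,2)
2. t=9/2 → T at (3/2,9); v=(-1,-2)
3. t=3/2 → L at (0,6); v=(1,-2)
4. t=3 → B at (3,0); v=(1,2)

Final position: (3,0)
Wall sequence: BTLB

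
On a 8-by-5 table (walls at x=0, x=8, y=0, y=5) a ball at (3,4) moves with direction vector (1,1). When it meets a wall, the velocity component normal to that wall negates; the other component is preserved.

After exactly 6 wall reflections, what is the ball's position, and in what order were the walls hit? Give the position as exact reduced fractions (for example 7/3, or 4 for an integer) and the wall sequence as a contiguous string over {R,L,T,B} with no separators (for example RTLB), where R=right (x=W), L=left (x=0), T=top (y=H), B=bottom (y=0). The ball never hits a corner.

1. t=1 → T at (4,5); v=(1,-1)
2. t=4 → R at (8,1); v=(-1,-1)
3. t=1 → B at (7,0); v=(-1,1)
4. t=5 → T at (2,5); v=(-1,-1)
5. t=2 → L at (0,3); v=(1,-1)
6. t=3 → B at (3,0); v=(1,1)

Final position: (3,0)
Wall sequence: TRBTLB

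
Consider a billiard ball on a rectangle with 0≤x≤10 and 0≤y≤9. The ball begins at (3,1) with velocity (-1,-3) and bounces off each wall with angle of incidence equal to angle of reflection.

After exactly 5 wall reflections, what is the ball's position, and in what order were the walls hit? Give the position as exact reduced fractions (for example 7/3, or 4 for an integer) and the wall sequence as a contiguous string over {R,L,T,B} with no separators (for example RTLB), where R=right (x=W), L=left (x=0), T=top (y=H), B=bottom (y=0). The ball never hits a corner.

1. t=1/3 → B at (8/3,0); v=(-1,3)
2. t=8/3 → L at (0,8); v=(1,3)
3. t=1/3 → T at (1/3,9); v=(1,-3)
4. t=3 → B at (10/3,0); v=(1,3)
5. t=3 → T at (19/3,9); v=(1,-3)

Final position: (19/3,9)
Wall sequence: BLTBT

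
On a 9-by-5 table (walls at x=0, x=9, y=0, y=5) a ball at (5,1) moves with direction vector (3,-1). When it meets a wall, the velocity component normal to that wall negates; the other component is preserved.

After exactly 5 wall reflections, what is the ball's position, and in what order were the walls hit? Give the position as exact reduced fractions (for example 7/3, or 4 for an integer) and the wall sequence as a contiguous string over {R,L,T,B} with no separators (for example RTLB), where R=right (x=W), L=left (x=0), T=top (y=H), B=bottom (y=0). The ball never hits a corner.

Final position: (9,11/3)
Wall sequence: BRLTR

1. t=1 → B at (8,0); v=(3,1)
2. t=1/3 → R at (9,1/3); v=(-3,1)
3. t=3 → L at (0,10/3); v=(3,1)
4. t=5/3 → T at (5,5); v=(3,-1)
5. t=4/3 → R at (9,11/3); v=(-3,-1)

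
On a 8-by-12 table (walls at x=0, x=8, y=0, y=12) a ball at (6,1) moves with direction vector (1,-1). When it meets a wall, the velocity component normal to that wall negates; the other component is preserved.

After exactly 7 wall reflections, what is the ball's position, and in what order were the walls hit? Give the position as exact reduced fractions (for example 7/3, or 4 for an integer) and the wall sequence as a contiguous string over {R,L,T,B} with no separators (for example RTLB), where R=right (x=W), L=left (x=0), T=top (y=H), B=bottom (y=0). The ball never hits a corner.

Final position: (0,1)
Wall sequence: BRLTRBL

1. t=1 → B at (7,0); v=(1,1)
2. t=1 → R at (8,1); v=(-1,1)
3. t=8 → L at (0,9); v=(1,1)
4. t=3 → T at (3,12); v=(1,-1)
5. t=5 → R at (8,7); v=(-1,-1)
6. t=7 → B at (1,0); v=(-1,1)
7. t=1 → L at (0,1); v=(1,1)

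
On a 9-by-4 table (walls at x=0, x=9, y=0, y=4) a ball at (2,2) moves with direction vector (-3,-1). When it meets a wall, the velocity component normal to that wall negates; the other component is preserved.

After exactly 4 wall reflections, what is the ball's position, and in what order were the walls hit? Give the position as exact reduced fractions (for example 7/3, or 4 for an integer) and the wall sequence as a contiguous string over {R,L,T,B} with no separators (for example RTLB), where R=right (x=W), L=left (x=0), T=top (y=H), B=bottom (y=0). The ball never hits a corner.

1. t=2/3 → L at (0,4/3); v=(3,-1)
2. t=4/3 → B at (4,0); v=(3,1)
3. t=5/3 → R at (9,5/3); v=(-3,1)
4. t=7/3 → T at (2,4); v=(-3,-1)

Final position: (2,4)
Wall sequence: LBRT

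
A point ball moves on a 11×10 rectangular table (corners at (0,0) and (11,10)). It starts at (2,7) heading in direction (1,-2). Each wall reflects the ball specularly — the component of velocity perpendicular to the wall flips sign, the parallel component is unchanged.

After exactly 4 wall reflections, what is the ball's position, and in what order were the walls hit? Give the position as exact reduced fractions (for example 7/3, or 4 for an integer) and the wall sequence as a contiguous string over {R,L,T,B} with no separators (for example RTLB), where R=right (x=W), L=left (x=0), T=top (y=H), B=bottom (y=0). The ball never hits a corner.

Final position: (13/2,0)
Wall sequence: BTRB

1. t=7/2 → B at (11/2,0); v=(1,2)
2. t=5 → T at (21/2,10); v=(1,-2)
3. t=1/2 → R at (11,9); v=(-1,-2)
4. t=9/2 → B at (13/2,0); v=(-1,2)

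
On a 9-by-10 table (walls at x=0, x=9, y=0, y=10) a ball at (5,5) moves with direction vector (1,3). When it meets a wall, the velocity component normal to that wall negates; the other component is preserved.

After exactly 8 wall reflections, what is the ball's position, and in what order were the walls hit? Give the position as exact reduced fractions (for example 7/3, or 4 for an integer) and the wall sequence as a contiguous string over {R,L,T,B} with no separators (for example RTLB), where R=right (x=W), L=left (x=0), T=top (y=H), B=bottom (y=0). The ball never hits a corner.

1. t=5/3 → T at (20/3,10); v=(1,-3)
2. t=7/3 → R at (9,3); v=(-1,-3)
3. t=1 → B at (8,0); v=(-1,3)
4. t=10/3 → T at (14/3,10); v=(-1,-3)
5. t=10/3 → B at (4/3,0); v=(-1,3)
6. t=4/3 → L at (0,4); v=(1,3)
7. t=2 → T at (2,10); v=(1,-3)
8. t=10/3 → B at (16/3,0); v=(1,3)

Final position: (16/3,0)
Wall sequence: TRBTBLTB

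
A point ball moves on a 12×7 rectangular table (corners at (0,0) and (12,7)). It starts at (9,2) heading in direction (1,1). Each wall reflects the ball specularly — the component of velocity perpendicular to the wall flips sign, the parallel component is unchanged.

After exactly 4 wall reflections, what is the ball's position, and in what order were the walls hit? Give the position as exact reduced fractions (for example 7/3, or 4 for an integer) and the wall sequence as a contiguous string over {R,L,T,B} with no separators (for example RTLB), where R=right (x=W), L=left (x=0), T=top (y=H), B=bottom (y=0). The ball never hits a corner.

1. t=3 → R at (12,5); v=(-1,1)
2. t=2 → T at (10,7); v=(-1,-1)
3. t=7 → B at (3,0); v=(-1,1)
4. t=3 → L at (0,3); v=(1,1)

Final position: (0,3)
Wall sequence: RTBL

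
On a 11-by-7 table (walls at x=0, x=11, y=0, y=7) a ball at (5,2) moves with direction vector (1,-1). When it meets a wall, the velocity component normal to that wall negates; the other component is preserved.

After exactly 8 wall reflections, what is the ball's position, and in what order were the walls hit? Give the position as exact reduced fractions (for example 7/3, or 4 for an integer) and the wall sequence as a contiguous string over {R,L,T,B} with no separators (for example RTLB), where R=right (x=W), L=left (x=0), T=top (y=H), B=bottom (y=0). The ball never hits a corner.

1. t=2 → B at (7,0); v=(1,1)
2. t=4 → R at (11,4); v=(-1,1)
3. t=3 → T at (8,7); v=(-1,-1)
4. t=7 → B at (1,0); v=(-1,1)
5. t=1 → L at (0,1); v=(1,1)
6. t=6 → T at (6,7); v=(1,-1)
7. t=5 → R at (11,2); v=(-1,-1)
8. t=2 → B at (9,0); v=(-1,1)

Final position: (9,0)
Wall sequence: BRTBLTRB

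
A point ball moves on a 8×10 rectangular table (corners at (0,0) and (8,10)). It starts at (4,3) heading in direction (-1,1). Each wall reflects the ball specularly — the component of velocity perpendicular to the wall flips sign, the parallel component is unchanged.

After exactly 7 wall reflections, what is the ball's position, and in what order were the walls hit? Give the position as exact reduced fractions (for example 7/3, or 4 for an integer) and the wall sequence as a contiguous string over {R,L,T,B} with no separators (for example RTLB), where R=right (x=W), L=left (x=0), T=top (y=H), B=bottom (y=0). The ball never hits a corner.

1. t=4 → L at (0,7); v=(1,1)
2. t=3 → T at (3,10); v=(1,-1)
3. t=5 → R at (8,5); v=(-1,-1)
4. t=5 → B at (3,0); v=(-1,1)
5. t=3 → L at (0,3); v=(1,1)
6. t=7 → T at (7,10); v=(1,-1)
7. t=1 → R at (8,9); v=(-1,-1)

Final position: (8,9)
Wall sequence: LTRBLTR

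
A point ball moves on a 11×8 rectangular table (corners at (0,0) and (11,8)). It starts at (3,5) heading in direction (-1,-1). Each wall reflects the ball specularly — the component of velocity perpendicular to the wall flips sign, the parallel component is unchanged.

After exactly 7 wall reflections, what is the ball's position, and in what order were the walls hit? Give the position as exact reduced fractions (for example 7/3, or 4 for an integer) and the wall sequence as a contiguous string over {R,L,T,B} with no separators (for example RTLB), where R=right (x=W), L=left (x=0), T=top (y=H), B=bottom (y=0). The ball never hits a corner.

Final position: (4,8)
Wall sequence: LBTRBLT

1. t=3 → L at (0,2); v=(1,-1)
2. t=2 → B at (2,0); v=(1,1)
3. t=8 → T at (10,8); v=(1,-1)
4. t=1 → R at (11,7); v=(-1,-1)
5. t=7 → B at (4,0); v=(-1,1)
6. t=4 → L at (0,4); v=(1,1)
7. t=4 → T at (4,8); v=(1,-1)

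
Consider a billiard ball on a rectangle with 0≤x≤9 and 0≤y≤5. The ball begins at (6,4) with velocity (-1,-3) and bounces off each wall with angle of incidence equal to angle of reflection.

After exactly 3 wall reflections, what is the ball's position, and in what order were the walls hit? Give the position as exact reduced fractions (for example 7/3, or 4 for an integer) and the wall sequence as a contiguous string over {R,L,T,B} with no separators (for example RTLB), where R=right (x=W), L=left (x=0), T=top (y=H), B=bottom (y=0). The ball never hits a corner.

1. t=4/3 → B at (14/3,0); v=(-1,3)
2. t=5/3 → T at (3,5); v=(-1,-3)
3. t=5/3 → B at (4/3,0); v=(-1,3)

Final position: (4/3,0)
Wall sequence: BTB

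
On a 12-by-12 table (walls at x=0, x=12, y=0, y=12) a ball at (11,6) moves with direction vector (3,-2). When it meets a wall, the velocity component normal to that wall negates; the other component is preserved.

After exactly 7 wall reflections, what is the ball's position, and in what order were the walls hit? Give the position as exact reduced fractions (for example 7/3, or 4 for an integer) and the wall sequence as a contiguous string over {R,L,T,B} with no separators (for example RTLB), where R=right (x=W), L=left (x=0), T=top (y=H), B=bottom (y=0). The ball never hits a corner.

Final position: (8,0)
Wall sequence: RBLRTLB

1. t=1/3 → R at (12,16/3); v=(-3,-2)
2. t=8/3 → B at (4,0); v=(-3,2)
3. t=4/3 → L at (0,8/3); v=(3,2)
4. t=4 → R at (12,32/3); v=(-3,2)
5. t=2/3 → T at (10,12); v=(-3,-2)
6. t=10/3 → L at (0,16/3); v=(3,-2)
7. t=8/3 → B at (8,0); v=(3,2)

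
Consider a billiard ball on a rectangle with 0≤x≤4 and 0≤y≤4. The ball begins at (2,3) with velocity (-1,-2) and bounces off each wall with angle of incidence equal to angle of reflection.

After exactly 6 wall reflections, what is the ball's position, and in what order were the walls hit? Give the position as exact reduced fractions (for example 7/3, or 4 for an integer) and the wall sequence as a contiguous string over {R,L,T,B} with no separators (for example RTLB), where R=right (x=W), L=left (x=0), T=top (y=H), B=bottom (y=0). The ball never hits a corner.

1. t=3/2 → B at (1/2,0); v=(-1,2)
2. t=1/2 → L at (0,1); v=(1,2)
3. t=3/2 → T at (3/2,4); v=(1,-2)
4. t=2 → B at (7/2,0); v=(1,2)
5. t=1/2 → R at (4,1); v=(-1,2)
6. t=3/2 → T at (5/2,4); v=(-1,-2)

Final position: (5/2,4)
Wall sequence: BLTBRT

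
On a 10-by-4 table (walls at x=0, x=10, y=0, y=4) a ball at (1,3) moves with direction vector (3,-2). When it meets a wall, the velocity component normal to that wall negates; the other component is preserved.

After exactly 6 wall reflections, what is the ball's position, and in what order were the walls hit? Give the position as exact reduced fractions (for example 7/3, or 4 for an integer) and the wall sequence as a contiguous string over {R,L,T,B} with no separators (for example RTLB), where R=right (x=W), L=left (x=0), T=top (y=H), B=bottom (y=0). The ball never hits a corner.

1. t=3/2 → B at (11/2,0); v=(3,2)
2. t=3/2 → R at (10,3); v=(-3,2)
3. t=1/2 → T at (17/2,4); v=(-3,-2)
4. t=2 → B at (5/2,0); v=(-3,2)
5. t=5/6 → L at (0,5/3); v=(3,2)
6. t=7/6 → T at (7/2,4); v=(3,-2)

Final position: (7/2,4)
Wall sequence: BRTBLT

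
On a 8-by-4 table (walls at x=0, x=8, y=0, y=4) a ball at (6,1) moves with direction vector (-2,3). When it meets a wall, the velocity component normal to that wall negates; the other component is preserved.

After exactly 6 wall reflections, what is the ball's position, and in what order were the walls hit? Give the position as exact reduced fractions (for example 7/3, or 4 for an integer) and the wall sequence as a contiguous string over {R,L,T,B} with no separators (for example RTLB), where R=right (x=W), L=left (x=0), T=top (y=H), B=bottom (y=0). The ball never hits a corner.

Final position: (20/3,4)
Wall sequence: TBLTBT

1. t=1 → T at (4,4); v=(-2,-3)
2. t=4/3 → B at (4/3,0); v=(-2,3)
3. t=2/3 → L at (0,2); v=(2,3)
4. t=2/3 → T at (4/3,4); v=(2,-3)
5. t=4/3 → B at (4,0); v=(2,3)
6. t=4/3 → T at (20/3,4); v=(2,-3)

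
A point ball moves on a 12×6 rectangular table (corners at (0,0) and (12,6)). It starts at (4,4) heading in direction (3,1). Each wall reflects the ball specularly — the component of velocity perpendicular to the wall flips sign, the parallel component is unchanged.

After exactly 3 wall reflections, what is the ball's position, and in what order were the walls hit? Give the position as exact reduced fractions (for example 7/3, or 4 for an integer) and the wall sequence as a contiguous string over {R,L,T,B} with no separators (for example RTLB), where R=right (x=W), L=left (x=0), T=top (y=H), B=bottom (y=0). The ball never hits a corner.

Final position: (0,4/3)
Wall sequence: TRL

1. t=2 → T at (10,6); v=(3,-1)
2. t=2/3 → R at (12,16/3); v=(-3,-1)
3. t=4 → L at (0,4/3); v=(3,-1)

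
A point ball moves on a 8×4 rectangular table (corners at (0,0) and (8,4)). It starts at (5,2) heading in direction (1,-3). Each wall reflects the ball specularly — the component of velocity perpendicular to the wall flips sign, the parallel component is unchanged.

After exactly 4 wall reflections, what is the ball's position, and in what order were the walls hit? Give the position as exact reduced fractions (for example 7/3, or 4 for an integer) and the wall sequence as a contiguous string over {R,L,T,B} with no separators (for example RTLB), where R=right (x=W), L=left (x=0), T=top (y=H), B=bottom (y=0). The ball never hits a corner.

Final position: (23/3,0)
Wall sequence: BTRB

1. t=2/3 → B at (17/3,0); v=(1,3)
2. t=4/3 → T at (7,4); v=(1,-3)
3. t=1 → R at (8,1); v=(-1,-3)
4. t=1/3 → B at (23/3,0); v=(-1,3)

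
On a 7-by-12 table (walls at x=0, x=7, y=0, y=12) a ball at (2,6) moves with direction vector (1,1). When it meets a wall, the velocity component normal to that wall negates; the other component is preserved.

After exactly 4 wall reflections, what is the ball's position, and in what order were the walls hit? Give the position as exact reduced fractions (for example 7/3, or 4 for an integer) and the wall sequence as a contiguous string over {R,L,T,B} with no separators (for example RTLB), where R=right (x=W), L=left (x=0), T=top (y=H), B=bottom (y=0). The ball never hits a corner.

Final position: (6,0)
Wall sequence: RTLB

1. t=5 → R at (7,11); v=(-1,1)
2. t=1 → T at (6,12); v=(-1,-1)
3. t=6 → L at (0,6); v=(1,-1)
4. t=6 → B at (6,0); v=(1,1)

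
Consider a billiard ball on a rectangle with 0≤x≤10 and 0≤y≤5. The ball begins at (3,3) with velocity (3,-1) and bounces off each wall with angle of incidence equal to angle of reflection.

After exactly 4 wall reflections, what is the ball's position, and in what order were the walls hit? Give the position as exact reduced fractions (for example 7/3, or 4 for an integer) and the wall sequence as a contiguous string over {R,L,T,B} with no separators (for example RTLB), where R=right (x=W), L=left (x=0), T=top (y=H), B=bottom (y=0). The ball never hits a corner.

Final position: (7,5)
Wall sequence: RBLT

1. t=7/3 → R at (10,2/3); v=(-3,-1)
2. t=2/3 → B at (8,0); v=(-3,1)
3. t=8/3 → L at (0,8/3); v=(3,1)
4. t=7/3 → T at (7,5); v=(3,-1)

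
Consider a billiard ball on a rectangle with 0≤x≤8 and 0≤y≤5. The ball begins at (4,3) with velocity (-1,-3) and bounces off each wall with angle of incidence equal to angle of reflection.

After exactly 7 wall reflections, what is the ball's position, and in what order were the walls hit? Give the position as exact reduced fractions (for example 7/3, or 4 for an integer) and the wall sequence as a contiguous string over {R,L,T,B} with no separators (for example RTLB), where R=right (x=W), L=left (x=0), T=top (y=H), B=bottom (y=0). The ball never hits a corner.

Final position: (16/3,5)
Wall sequence: BTLBTBT

1. t=1 → B at (3,0); v=(-1,3)
2. t=5/3 → T at (4/3,5); v=(-1,-3)
3. t=4/3 → L at (0,1); v=(1,-3)
4. t=1/3 → B at (1/3,0); v=(1,3)
5. t=5/3 → T at (2,5); v=(1,-3)
6. t=5/3 → B at (11/3,0); v=(1,3)
7. t=5/3 → T at (16/3,5); v=(1,-3)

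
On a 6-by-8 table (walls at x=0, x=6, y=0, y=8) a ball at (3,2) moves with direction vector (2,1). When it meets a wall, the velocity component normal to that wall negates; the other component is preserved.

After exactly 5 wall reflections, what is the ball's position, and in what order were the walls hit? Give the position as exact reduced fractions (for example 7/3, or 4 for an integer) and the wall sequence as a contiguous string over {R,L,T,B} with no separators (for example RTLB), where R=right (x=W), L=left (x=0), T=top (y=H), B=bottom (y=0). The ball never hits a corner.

1. t=3/2 → R at (6,7/2); v=(-2,1)
2. t=3 → L at (0,13/2); v=(2,1)
3. t=3/2 → T at (3,8); v=(2,-1)
4. t=3/2 → R at (6,13/2); v=(-2,-1)
5. t=3 → L at (0,7/2); v=(2,-1)

Final position: (0,7/2)
Wall sequence: RLTRL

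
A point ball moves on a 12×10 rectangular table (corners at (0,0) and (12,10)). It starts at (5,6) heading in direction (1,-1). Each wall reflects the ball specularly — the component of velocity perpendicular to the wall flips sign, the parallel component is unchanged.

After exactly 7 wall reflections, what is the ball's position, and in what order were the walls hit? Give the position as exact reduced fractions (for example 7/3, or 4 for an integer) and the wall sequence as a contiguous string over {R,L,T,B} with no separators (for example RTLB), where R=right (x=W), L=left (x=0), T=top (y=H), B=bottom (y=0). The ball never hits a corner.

Final position: (7,10)
Wall sequence: BRTLBRT

1. t=6 → B at (11,0); v=(1,1)
2. t=1 → R at (12,1); v=(-1,1)
3. t=9 → T at (3,10); v=(-1,-1)
4. t=3 → L at (0,7); v=(1,-1)
5. t=7 → B at (7,0); v=(1,1)
6. t=5 → R at (12,5); v=(-1,1)
7. t=5 → T at (7,10); v=(-1,-1)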